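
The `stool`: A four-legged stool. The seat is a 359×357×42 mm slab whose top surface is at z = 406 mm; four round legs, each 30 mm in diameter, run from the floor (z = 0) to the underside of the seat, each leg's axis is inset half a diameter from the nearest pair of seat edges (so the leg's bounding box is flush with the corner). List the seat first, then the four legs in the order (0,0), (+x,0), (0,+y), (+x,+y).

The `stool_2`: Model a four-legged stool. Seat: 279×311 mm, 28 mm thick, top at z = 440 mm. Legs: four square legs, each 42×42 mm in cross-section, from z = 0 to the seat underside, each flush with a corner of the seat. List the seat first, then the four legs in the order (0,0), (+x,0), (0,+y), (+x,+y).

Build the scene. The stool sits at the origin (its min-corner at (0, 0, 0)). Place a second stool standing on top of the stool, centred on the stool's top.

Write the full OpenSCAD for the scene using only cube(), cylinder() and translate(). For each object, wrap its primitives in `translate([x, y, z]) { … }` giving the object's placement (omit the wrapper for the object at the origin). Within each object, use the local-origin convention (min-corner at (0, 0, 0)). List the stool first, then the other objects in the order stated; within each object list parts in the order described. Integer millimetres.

translate([0, 0, 364]) cube([359, 357, 42]);
translate([15, 15, 0]) cylinder(h = 364, r = 15);
translate([344, 15, 0]) cylinder(h = 364, r = 15);
translate([15, 342, 0]) cylinder(h = 364, r = 15);
translate([344, 342, 0]) cylinder(h = 364, r = 15);
translate([40, 23, 406]) {
  translate([0, 0, 412]) cube([279, 311, 28]);
  cube([42, 42, 412]);
  translate([237, 0, 0]) cube([42, 42, 412]);
  translate([0, 269, 0]) cube([42, 42, 412]);
  translate([237, 269, 0]) cube([42, 42, 412]);
}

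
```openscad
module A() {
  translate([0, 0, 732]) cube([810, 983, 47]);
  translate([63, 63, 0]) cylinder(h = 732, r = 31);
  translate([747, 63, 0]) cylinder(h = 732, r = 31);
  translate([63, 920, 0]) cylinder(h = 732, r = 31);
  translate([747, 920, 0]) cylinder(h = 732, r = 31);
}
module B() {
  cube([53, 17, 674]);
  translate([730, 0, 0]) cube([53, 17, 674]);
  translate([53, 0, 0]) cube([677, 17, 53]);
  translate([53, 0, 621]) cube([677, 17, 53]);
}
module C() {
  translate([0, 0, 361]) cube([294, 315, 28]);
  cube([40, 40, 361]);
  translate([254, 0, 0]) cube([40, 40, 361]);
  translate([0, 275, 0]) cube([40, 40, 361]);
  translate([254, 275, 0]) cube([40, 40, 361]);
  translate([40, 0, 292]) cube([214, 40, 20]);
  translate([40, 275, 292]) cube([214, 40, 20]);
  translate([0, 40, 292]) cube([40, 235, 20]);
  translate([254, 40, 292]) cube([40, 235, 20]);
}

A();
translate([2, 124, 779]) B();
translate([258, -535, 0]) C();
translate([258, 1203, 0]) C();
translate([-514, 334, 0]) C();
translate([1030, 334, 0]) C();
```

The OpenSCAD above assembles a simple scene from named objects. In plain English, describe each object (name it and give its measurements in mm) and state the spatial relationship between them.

A is a rectangular dining table. The top is 810×983×47 mm with its upper surface at z = 779 mm. It stands on four round legs of 62 mm diameter, each leg's bounding box inset 32 mm from the nearest pair of top edges, running from the floor to the underside of the top.

B is a picture frame with a 677×568 mm rectangular opening (x by z) and a uniform 53 mm border on every side. Frame depth is 17 mm along y. It is built from two vertical stiles running the full outside height and two horizontal rails spanning the gap between the stiles.

C is a four-legged stool. The seat is a 294×315×28 mm slab whose top surface is at z = 389 mm; four square legs, each 40×40 mm in cross-section, run from the floor (z = 0) to the underside of the seat, each flush with a corner of the seat. Four stretchers, 40 mm wide and 20 mm tall, connect adjacent legs with their undersides at z = 292 mm, each running between the inner faces of the legs it joins and aligned with the legs' outer faces on the other axis.

The picture frame is on top of the table. Four stools sit around the table at the −y, +y, −x, +x sides.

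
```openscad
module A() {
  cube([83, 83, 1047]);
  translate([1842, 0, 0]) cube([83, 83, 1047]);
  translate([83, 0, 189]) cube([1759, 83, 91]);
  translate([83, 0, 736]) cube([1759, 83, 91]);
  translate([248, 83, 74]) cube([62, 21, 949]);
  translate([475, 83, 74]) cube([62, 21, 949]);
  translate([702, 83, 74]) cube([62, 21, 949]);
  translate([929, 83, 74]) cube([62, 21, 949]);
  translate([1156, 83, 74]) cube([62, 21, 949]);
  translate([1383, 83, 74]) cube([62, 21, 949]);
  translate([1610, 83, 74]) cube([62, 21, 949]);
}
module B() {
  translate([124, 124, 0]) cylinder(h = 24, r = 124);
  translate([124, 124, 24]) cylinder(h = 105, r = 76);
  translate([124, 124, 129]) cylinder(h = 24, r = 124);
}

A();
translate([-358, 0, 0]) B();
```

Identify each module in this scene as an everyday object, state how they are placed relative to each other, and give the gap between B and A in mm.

A is a fence section. B is a spool. The spool is on the floor beside the fence section on its −x side. The gap between the spool and the fence section is 110 mm.

The spool's nearest face is 110 mm from the fence section's −x face.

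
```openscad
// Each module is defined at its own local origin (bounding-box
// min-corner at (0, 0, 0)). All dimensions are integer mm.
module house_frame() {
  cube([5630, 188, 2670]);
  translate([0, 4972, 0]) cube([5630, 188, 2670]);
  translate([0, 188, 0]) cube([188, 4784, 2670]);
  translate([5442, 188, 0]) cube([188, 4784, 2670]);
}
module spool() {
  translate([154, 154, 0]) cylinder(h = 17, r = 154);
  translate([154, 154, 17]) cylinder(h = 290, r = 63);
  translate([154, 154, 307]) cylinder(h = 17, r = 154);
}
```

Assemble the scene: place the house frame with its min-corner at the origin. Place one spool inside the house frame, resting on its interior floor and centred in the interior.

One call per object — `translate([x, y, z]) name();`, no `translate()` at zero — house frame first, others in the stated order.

house_frame();
translate([2661, 2426, 0]) spool();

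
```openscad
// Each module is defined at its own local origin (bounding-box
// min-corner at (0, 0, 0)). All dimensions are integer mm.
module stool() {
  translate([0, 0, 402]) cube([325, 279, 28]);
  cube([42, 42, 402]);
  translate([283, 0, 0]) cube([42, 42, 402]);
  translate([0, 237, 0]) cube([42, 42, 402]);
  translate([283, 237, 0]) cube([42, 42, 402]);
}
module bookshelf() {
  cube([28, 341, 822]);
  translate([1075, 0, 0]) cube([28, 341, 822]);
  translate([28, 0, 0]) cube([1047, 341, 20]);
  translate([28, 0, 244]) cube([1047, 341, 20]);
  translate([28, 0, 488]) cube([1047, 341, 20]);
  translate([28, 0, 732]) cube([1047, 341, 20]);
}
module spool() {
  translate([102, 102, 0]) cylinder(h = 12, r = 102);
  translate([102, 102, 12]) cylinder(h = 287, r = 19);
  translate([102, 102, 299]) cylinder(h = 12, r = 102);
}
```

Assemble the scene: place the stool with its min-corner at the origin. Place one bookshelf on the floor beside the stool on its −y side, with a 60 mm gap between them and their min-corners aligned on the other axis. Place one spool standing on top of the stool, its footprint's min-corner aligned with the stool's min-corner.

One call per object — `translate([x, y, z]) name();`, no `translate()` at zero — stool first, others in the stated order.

stool();
translate([0, -401, 0]) bookshelf();
translate([0, 0, 430]) spool();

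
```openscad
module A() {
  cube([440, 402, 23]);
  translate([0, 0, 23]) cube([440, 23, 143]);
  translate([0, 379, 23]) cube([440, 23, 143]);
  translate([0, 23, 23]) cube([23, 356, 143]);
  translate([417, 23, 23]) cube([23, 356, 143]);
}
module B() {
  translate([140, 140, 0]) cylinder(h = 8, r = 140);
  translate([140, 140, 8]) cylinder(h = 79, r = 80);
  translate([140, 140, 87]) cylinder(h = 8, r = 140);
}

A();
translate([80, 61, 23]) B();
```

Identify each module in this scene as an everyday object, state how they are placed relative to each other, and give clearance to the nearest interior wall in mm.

A is an open box. B is a spool. The spool sits inside the open box, centred. The clearance to the nearest interior wall is 38 mm.

Clearances: x = 57, y = 38; minimum 38 mm.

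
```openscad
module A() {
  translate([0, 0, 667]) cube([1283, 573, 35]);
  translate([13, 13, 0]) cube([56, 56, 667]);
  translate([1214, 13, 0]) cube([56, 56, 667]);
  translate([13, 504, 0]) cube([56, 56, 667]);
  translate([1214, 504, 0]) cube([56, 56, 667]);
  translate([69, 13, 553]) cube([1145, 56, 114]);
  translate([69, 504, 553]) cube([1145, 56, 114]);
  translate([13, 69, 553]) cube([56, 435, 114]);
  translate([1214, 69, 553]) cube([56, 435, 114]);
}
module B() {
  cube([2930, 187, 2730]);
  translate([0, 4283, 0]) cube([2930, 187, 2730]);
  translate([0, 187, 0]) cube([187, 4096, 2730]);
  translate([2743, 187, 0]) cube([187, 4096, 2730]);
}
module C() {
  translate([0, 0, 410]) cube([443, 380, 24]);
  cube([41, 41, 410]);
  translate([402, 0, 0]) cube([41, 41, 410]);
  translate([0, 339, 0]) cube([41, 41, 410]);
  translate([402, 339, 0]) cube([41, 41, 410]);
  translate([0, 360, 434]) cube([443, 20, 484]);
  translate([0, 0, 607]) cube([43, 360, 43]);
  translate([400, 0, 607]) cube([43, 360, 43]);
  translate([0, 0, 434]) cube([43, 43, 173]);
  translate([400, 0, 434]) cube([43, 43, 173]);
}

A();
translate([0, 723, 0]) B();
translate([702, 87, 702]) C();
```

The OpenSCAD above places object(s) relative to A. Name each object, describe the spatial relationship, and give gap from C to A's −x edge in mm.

A is a table. B is a house frame. C is a chair. The house frame is on the floor beside the table on its +y side. The chair is on top of the table. The gap from the chair to the table's −x edge is 702 mm.

The chair's min-x is at 702; the table's min-x is 0; gap = 702 mm.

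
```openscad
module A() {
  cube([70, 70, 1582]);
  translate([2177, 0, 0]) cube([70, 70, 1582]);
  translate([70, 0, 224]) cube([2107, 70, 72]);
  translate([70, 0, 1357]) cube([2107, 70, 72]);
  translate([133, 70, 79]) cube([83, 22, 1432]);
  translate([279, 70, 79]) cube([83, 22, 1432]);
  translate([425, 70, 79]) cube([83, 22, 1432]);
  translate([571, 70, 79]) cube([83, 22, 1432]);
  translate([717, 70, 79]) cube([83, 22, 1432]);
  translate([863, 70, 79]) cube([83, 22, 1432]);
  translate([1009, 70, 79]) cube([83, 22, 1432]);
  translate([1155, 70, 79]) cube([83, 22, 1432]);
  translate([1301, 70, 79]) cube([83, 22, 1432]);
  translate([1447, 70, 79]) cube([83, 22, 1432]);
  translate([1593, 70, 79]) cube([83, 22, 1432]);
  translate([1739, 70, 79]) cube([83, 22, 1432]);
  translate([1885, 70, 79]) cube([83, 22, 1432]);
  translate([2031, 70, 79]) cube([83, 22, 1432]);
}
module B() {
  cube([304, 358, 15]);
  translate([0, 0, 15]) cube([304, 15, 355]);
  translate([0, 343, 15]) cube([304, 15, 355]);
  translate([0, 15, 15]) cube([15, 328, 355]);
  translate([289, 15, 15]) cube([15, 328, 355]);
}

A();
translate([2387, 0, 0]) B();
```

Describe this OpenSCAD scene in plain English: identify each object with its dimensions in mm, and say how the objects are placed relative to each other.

A is a fence section. Two 70×70 mm posts, 1582 mm tall, stand on the floor with a clear span of 2107 mm between their inner faces. Two horizontal rails of 70×72 mm section span the gap between the posts with their undersides at z = 224 mm and z = 1357 mm, flush with the posts' −y face. 14 pickets, each 83 mm wide, 22 mm thick and 1432 mm tall, are fixed to the +y face of the rails with their bottoms at z = 79 mm, evenly spaced across the span with equal gaps (rounded down to the nearest mm) at the −x end and between each pair — any rounding remainder accumulates at the +x end.

B is an open-topped rectangular box: outside dimensions 304×358×370 mm, with a uniform wall and base thickness of 15 mm. The base is a full 304×358 slab on the floor; four walls sit on top of the base. The front and back walls (the −y and +y sides) span the full width; the two side walls fit between them.

The open box is on the floor beside the fence section on its +x side.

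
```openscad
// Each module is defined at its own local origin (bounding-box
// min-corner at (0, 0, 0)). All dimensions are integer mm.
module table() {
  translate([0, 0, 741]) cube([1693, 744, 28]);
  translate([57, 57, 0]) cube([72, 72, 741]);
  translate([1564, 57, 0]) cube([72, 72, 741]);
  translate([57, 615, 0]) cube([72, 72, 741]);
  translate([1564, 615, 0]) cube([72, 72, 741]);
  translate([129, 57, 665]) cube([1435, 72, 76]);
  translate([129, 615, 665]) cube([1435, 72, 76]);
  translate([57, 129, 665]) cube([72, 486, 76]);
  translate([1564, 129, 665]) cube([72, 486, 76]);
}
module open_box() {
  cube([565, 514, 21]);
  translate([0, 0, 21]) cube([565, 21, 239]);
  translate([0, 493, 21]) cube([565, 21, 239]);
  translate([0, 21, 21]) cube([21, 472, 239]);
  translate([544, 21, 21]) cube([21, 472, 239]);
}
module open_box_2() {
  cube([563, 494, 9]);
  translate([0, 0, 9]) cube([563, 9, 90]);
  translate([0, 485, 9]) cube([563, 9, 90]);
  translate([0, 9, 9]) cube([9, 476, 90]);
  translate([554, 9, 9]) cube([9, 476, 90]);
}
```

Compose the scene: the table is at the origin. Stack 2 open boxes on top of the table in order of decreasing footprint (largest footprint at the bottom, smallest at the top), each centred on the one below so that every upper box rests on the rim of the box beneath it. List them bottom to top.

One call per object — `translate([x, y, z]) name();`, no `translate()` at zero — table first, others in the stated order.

table();
translate([564, 115, 769]) open_box();
translate([565, 125, 1029]) open_box_2();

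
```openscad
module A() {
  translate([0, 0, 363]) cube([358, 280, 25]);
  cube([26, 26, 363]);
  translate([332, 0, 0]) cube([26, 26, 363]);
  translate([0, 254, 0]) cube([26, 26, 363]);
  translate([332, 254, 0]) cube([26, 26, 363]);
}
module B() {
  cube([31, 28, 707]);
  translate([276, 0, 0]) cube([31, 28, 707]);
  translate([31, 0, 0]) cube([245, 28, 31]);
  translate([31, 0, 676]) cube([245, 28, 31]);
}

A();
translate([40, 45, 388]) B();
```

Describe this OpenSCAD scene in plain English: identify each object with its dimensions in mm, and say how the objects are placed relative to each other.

A is a four-legged stool. The seat is a 358×280×25 mm slab whose top surface is at z = 388 mm; four square legs, each 26×26 mm in cross-section, run from the floor (z = 0) to the underside of the seat, each flush with a corner of the seat.

B is a rectangular picture frame lying in the x–z plane (depth along y). The opening is 245 mm wide (x) by 645 mm tall (z), surrounded by a border 31 mm wide on all four sides. The frame is 28 mm deep and is made of two full-height vertical stiles with two horizontal rails fitted between them.

The picture frame is on top of the stool.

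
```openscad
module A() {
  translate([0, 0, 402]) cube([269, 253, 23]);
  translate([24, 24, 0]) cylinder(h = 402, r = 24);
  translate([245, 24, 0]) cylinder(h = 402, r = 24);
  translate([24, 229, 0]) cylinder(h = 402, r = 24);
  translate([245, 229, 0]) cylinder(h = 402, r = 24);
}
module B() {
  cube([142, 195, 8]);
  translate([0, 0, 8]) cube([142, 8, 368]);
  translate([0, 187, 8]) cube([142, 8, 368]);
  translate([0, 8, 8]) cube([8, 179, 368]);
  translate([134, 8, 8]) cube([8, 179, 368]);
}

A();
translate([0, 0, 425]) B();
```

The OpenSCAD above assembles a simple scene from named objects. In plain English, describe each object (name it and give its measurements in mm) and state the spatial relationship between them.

A is a four-legged stool. The seat is 269×253 mm, 23 mm thick, top at z = 425 mm. It stands on four round legs, each 48 mm in diameter, from z = 0 to the seat underside, each leg's axis is inset half a diameter from the nearest pair of seat edges (so the leg's bounding box is flush with the corner).

B is an open storage box with external size 142×195×376 mm and wall thickness 8 mm (the base is also 8 mm thick). The base covers the whole footprint; the four walls stand on the base, with the y-facing walls full-width and the x-facing walls fitting between their inner faces.

The open box is on top of the stool.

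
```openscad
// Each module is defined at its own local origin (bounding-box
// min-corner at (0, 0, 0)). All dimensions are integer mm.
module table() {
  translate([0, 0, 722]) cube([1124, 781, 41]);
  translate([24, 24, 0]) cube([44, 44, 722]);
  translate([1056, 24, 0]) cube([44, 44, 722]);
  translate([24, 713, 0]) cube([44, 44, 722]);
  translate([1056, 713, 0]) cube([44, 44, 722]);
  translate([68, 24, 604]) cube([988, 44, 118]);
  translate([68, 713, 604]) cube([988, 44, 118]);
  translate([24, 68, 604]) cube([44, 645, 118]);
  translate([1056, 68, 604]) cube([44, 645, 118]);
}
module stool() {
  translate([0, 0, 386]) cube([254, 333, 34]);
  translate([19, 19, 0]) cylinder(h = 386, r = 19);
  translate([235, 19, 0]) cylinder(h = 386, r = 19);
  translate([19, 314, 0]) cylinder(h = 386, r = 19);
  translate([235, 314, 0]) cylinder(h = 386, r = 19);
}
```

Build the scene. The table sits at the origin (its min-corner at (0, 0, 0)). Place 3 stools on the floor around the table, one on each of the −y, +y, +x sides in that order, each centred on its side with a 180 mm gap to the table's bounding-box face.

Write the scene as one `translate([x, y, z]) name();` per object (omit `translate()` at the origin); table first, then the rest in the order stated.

table();
translate([435, -513, 0]) stool();
translate([435, 961, 0]) stool();
translate([1304, 224, 0]) stool();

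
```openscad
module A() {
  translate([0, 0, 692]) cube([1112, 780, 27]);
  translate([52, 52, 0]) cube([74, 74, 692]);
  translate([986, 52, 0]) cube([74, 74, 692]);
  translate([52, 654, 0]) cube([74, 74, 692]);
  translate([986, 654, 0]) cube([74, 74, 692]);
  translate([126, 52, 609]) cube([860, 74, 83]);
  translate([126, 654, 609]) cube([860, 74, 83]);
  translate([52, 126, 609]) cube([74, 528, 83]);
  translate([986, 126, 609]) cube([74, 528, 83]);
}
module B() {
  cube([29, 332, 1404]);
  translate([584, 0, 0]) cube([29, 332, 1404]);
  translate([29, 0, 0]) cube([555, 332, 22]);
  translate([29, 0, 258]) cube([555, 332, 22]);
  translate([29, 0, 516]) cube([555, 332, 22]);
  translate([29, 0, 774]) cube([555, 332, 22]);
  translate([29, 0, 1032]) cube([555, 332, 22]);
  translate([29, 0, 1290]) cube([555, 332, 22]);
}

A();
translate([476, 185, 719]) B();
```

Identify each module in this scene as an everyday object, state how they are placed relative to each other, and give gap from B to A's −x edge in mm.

A is a table. B is a bookshelf. The bookshelf is on top of the table. The gap from the bookshelf to the table's −x edge is 476 mm.

The bookshelf's min-x is at 476; the table's min-x is 0; gap = 476 mm.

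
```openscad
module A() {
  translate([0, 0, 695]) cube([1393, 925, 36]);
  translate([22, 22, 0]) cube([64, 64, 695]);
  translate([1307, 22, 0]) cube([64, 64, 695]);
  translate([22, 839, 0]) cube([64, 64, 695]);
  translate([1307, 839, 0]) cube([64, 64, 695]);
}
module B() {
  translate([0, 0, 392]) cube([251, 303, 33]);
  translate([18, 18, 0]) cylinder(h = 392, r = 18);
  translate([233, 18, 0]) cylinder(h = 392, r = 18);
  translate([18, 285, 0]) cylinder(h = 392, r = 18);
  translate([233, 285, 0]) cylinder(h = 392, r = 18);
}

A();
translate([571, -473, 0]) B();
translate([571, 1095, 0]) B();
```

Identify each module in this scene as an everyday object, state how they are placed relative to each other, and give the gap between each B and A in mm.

Each stool's nearest face is 170 mm from the table's bounding box.

A is a table. B is a stool. Two stools sit around the table at the −y, +y sides. The gap between each stool and the table is 170 mm.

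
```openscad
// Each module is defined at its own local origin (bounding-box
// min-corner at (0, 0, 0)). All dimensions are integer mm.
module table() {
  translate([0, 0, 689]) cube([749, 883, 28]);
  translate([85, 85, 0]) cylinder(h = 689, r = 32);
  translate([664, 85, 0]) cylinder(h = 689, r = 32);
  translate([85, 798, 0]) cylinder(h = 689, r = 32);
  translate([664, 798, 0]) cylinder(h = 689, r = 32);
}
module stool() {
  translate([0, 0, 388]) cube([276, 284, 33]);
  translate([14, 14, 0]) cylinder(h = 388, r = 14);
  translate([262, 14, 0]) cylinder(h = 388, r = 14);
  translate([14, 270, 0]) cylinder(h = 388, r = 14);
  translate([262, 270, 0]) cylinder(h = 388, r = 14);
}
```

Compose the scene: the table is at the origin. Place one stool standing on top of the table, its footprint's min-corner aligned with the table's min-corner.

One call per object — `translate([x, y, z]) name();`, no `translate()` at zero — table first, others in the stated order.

table();
translate([0, 0, 717]) stool();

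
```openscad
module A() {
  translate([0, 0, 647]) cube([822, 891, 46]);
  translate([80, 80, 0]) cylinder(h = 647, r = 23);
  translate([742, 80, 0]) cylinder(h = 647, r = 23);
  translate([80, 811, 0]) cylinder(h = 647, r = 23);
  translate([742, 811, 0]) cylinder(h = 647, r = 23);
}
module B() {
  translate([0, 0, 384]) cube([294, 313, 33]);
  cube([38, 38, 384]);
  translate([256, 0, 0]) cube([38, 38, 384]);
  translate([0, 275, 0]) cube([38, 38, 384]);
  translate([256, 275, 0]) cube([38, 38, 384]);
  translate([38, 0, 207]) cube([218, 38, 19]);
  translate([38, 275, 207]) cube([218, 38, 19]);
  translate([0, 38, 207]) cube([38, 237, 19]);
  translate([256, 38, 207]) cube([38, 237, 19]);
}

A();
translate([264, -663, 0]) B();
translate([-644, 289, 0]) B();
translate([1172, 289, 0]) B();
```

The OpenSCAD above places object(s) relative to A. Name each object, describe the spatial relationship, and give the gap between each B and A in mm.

A is a table. B is a stool. Three stools sit around the table at the −y, −x, +x sides. The gap between each stool and the table is 350 mm.

Each stool's nearest face is 350 mm from the table's bounding box.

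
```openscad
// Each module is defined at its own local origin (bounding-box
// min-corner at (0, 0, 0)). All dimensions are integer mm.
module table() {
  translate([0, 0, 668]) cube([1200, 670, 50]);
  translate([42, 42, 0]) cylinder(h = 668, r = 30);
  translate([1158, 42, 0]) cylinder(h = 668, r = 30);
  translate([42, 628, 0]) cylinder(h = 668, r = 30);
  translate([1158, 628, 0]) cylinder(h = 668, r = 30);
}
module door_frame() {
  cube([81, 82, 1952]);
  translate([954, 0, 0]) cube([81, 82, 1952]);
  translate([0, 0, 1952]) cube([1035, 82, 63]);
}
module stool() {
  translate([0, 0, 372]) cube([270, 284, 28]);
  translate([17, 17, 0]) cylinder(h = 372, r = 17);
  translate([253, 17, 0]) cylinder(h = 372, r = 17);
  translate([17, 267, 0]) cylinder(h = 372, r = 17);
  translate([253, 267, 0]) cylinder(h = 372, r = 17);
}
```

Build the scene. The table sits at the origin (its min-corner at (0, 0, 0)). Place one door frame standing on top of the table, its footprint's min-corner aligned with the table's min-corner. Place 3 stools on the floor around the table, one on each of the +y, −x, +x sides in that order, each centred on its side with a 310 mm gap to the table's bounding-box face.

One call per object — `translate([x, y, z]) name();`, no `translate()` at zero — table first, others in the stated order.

table();
translate([0, 0, 718]) door_frame();
translate([465, 980, 0]) stool();
translate([-580, 193, 0]) stool();
translate([1510, 193, 0]) stool();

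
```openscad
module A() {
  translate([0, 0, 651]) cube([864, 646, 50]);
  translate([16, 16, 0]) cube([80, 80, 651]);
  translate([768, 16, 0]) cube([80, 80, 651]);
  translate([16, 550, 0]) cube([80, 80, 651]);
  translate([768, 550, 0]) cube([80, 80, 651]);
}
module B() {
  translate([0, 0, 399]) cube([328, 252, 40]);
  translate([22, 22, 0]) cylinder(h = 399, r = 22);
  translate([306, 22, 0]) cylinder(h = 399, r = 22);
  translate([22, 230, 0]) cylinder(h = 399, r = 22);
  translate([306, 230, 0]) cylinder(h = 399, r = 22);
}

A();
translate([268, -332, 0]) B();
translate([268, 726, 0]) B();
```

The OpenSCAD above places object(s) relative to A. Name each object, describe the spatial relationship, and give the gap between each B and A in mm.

Each stool's nearest face is 80 mm from the table's bounding box.

A is a table. B is a stool. Two stools sit around the table at the −y, +y sides. The gap between each stool and the table is 80 mm.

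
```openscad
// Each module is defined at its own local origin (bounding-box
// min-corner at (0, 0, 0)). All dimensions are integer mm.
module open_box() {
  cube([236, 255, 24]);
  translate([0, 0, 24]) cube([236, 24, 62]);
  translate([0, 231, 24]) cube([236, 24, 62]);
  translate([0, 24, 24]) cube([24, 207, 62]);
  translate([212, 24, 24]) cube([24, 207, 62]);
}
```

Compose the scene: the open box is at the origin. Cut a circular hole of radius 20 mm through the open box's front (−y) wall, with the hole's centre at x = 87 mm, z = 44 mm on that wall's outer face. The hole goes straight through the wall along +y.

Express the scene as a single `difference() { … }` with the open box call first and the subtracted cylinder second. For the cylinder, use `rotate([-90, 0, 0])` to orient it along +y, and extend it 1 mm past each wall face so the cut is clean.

difference() {
  open_box();
  translate([87, -1, 44]) rotate([-90, 0, 0]) cylinder(h = 26, r = 20);
}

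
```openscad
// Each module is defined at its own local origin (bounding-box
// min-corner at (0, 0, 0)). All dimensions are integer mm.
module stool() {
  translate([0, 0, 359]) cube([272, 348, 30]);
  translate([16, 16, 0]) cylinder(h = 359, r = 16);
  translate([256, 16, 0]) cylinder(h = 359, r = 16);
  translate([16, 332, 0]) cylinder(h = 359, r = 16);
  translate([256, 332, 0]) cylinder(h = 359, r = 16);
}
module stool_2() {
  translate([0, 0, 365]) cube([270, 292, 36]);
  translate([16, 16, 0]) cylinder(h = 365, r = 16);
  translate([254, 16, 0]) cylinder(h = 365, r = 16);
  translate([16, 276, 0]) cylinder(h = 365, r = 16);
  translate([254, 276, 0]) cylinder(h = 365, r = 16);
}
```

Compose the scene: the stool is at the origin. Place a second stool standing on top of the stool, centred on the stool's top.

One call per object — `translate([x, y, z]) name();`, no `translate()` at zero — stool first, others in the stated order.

stool();
translate([1, 28, 389]) stool_2();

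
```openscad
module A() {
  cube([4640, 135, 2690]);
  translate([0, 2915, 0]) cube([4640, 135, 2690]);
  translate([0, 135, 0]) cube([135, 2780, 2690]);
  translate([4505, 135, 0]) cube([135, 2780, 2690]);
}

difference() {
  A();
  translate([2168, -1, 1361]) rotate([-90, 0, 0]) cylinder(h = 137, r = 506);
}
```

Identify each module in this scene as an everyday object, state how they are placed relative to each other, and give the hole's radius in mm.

A is a house frame. The house frame has a circular hole through its front wall. The hole's radius is 506 mm.

The subtracted cylinder has r = 506 mm.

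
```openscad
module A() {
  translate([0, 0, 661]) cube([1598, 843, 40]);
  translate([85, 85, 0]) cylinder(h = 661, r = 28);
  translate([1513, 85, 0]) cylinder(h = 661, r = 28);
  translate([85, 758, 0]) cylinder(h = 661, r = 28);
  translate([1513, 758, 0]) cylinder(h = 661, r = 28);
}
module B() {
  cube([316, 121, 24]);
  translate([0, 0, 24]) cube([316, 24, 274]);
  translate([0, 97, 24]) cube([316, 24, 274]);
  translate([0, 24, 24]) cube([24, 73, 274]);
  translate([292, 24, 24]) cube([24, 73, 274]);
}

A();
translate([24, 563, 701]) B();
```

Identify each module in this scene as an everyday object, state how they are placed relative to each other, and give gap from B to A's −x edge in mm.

A is a table. B is an open box. The open box is on top of the table. The gap from the open box to the table's −x edge is 24 mm.

The open box's min-x is at 24; the table's min-x is 0; gap = 24 mm.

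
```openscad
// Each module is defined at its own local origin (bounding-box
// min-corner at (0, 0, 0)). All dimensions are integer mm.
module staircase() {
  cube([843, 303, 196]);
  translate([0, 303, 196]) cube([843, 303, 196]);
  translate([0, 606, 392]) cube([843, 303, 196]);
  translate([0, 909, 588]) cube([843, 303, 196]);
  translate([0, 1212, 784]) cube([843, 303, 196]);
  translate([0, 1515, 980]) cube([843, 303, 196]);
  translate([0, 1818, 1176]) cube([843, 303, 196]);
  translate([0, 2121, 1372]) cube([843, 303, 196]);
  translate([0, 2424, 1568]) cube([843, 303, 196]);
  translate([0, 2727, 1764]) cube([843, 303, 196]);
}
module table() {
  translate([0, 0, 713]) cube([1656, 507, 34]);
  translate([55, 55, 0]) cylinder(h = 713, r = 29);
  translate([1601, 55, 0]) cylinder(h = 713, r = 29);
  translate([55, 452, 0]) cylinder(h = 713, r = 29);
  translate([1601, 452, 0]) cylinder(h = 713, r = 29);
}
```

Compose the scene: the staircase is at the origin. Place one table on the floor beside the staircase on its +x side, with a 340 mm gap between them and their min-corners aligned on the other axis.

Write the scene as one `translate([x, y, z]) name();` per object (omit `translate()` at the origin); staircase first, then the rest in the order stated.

staircase();
translate([1183, 0, 0]) table();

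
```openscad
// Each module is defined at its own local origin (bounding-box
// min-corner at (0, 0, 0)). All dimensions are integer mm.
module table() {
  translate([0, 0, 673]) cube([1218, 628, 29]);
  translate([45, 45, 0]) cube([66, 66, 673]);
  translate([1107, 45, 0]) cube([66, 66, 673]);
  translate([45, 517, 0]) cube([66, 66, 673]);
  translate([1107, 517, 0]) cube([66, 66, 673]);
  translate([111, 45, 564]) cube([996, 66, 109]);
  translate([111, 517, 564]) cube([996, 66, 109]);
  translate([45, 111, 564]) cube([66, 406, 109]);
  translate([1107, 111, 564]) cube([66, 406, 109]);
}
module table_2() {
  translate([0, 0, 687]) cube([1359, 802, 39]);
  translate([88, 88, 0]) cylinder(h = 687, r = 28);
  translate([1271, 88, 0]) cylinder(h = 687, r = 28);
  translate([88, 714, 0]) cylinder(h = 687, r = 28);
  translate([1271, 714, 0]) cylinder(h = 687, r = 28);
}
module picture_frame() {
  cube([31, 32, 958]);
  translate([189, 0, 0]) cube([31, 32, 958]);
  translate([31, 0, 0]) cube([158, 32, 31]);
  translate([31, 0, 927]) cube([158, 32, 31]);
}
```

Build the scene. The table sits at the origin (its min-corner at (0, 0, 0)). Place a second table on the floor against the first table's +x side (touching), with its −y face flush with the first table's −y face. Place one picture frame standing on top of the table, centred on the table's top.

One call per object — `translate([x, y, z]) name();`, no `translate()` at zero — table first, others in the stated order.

table();
translate([1218, 0, 0]) table_2();
translate([499, 298, 702]) picture_frame();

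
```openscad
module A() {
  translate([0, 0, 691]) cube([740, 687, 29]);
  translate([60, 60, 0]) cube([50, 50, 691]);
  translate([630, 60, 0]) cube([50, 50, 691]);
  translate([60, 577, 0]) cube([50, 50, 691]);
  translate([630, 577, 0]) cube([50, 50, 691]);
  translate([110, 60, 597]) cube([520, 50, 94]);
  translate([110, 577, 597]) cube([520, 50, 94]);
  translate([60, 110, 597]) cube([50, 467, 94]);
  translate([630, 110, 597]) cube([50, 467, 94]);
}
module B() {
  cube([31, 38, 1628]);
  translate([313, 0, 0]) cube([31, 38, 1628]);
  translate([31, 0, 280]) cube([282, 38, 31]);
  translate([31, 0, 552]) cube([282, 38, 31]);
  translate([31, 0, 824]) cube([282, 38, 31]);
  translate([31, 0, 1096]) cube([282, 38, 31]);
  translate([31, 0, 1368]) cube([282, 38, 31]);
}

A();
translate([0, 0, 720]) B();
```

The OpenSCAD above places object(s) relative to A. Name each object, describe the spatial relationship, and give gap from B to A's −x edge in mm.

A is a table. B is a ladder. The ladder is on top of the table. The gap from the ladder to the table's −x edge is 0 mm.

The ladder's min-x is at 0; the table's min-x is 0; gap = 0 mm.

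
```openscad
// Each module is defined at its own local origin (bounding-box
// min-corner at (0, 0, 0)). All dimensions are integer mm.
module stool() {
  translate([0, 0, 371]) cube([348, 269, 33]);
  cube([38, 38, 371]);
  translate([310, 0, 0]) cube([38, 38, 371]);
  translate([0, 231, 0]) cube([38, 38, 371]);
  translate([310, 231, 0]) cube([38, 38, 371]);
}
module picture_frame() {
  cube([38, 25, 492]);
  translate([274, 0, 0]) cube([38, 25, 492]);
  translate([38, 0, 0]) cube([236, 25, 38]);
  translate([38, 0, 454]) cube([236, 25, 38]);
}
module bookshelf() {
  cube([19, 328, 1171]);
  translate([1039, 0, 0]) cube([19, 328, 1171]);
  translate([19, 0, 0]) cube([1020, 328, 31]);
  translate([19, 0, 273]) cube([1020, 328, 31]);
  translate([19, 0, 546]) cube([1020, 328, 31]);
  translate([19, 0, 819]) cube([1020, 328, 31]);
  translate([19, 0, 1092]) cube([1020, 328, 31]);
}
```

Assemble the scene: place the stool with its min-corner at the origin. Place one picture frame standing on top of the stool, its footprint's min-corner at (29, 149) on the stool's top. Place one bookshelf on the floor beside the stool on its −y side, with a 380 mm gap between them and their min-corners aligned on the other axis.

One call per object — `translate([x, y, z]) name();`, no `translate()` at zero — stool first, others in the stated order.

stool();
translate([29, 149, 404]) picture_frame();
translate([0, -708, 0]) bookshelf();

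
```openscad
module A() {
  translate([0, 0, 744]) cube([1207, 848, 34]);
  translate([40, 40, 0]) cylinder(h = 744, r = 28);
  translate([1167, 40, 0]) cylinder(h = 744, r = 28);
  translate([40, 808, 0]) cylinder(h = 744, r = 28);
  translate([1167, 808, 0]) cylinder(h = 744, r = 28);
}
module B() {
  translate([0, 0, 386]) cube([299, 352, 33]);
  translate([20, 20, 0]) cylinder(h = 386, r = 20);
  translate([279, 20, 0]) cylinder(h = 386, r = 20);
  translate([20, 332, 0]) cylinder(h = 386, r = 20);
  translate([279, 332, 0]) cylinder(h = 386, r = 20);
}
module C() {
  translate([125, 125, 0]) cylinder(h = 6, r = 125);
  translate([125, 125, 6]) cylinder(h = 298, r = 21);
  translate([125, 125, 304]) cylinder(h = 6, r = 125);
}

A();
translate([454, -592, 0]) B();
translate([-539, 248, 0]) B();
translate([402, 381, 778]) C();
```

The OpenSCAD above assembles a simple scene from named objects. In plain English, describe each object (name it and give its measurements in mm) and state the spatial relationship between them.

A is a rectangular dining table. The top is 1207×848×34 mm with its upper surface at z = 778 mm. It stands on four round legs of 56 mm diameter, each leg's bounding box inset 12 mm from the nearest pair of top edges, running from the floor to the underside of the top.

B is a four-legged stool. The seat is 299×352 mm, 33 mm thick, top at z = 419 mm. It stands on four round legs, each 40 mm in diameter, from z = 0 to the seat underside, each leg's axis is inset half a diameter from the nearest pair of seat edges (so the leg's bounding box is flush with the corner).

C is a spool: two coaxial disc flanges of radius 125 mm and thickness 6 mm, joined by a core cylinder of radius 21 mm and height 298 mm. The lower flange rests on z = 0 and the three cylinders share a vertical axis.

Two stools sit around the table at the −y, −x sides. The spool is on top of the table.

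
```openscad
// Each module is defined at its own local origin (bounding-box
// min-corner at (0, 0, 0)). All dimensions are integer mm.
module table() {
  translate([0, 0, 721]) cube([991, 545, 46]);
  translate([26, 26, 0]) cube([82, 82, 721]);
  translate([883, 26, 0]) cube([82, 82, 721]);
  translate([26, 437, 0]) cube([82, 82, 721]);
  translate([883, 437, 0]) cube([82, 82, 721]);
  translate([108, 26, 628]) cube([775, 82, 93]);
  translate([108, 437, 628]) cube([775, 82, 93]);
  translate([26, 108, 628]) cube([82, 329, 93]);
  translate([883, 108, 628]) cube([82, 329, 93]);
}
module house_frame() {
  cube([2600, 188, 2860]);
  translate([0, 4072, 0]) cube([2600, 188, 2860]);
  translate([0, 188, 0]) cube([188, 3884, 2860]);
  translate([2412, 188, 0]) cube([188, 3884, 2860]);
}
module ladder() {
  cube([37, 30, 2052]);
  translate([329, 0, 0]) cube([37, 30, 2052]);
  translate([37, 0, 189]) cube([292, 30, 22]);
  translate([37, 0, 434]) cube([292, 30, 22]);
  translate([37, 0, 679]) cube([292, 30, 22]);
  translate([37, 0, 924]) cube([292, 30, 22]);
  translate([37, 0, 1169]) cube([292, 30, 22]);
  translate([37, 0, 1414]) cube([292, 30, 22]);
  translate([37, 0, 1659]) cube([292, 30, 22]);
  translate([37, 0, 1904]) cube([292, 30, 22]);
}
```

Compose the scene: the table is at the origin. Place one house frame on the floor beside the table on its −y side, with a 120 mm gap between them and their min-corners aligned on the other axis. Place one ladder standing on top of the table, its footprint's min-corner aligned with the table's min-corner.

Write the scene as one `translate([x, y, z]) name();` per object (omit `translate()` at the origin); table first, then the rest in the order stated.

table();
translate([0, -4380, 0]) house_frame();
translate([0, 0, 767]) ladder();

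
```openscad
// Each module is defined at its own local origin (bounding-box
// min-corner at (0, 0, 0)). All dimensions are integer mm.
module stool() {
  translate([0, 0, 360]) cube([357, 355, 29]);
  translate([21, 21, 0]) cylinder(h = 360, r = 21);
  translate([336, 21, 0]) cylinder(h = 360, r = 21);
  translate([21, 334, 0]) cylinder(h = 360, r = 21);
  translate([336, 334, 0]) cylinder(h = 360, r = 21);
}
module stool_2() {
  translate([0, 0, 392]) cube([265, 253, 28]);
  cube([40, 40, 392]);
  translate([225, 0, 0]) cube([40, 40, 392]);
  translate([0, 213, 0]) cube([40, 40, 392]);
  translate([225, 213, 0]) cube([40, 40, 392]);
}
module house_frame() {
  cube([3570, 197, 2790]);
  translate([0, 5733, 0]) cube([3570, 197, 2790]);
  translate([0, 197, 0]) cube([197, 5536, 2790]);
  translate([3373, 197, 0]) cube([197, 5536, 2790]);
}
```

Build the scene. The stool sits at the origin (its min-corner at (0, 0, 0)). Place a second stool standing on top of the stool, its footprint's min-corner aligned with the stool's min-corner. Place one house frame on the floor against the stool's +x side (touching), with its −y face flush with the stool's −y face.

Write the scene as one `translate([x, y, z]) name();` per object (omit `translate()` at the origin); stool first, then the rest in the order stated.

stool();
translate([0, 0, 389]) stool_2();
translate([357, 0, 0]) house_frame();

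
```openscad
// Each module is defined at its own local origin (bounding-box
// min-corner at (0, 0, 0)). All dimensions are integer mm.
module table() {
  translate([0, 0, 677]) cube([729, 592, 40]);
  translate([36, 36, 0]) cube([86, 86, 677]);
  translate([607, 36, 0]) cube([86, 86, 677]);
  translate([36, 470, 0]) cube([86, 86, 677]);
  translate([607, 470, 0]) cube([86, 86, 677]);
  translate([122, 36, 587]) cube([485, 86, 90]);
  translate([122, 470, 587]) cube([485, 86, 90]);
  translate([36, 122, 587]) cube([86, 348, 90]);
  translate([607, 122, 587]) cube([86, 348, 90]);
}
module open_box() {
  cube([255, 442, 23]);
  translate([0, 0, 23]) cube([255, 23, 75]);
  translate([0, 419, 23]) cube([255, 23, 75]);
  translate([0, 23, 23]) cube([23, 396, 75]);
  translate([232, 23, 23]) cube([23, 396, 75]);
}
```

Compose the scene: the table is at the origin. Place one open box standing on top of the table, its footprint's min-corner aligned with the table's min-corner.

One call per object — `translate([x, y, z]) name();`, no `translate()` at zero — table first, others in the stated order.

table();
translate([0, 0, 717]) open_box();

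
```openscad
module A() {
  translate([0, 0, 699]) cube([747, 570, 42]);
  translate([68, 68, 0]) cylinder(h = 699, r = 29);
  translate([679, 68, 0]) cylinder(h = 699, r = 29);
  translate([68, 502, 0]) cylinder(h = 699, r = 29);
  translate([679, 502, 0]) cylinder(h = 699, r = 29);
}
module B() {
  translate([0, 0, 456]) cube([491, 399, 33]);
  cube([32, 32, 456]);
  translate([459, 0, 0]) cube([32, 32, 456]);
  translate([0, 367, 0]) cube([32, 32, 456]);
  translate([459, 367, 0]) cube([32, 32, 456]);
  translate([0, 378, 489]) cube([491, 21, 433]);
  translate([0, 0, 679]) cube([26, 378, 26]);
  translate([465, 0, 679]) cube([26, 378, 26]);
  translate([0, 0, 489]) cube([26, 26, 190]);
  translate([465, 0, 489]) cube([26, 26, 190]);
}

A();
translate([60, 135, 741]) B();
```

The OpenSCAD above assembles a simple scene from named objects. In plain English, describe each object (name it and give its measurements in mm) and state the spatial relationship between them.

A is a rectangular dining table. The top is 747×570×42 mm with its upper surface at z = 741 mm. It stands on four round legs of 58 mm diameter, each leg's bounding box inset 39 mm from the nearest pair of top edges, running from the floor to the underside of the top.

B is a chair: 491×399 mm seat, 33 mm thick, top at z = 489 mm, on four 32 mm square corner legs flush with the seat edges. A 21 mm thick backrest slab spans the full seat width, extending 433 mm above the seat top, its back face flush with the seat's +y edge. Two armrests of 26×26 mm section run along each side from the seat's front edge to the front of the backrest, top faces 216 mm above the seat top and outer faces flush with the seat's x-edges; a 26×26 mm post under the front of each armrest stands on the seat at the front corner.

The chair is on top of the table.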